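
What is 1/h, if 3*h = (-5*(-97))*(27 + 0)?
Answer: 1/4365 ≈ 0.00022910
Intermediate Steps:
h = 4365 (h = ((-5*(-97))*(27 + 0))/3 = (485*27)/3 = (1/3)*13095 = 4365)
1/h = 1/4365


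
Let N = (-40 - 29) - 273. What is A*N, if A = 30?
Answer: -10260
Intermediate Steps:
N = -342 (N = -69 - 273 = -342)
A*N = 30*(-342) = -10260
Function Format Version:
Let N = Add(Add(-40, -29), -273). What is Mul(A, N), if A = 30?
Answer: -10260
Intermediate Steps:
N = -342 (N = Add(-69, -273) = -342)
Mul(A, N) = Mul(30, -342) = -10260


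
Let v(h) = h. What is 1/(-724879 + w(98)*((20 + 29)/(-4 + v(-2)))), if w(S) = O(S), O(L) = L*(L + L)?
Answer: -3/2645233 ≈ -1.1341e-6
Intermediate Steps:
O(L) = 2*L² (O(L) = L*(2*L) = 2*L²)
w(S) = 2*S²
1/(-724879 + w(98)*((20 + 29)/(-4 + v(-2)))) = 1/(-724879 + (2*98²)*((20 + 29)/(-4 - 2))) = 1/(-724879 + (2*9604)*(49/(-6))) = 1/(-724879 + 19208*(49*(-⅙))) = 1/(-724879 + 19208*(-49/6)) = 1/(-724879 - 470596/3) = 1/(-2645233/3) = -3/2645233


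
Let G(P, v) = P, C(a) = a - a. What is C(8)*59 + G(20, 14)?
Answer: 20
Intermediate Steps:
C(a) = 0
C(8)*59 + G(20, 14) = 0*59 + 20 = 0 + 20 = 20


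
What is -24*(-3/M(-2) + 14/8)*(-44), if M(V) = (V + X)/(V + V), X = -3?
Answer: -3432/5 ≈ -686.40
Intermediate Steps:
M(V) = (-3 + V)/(2*V) (M(V) = (V - 3)/(V + V) = (-3 + V)/((2*V)) = (-3 + V)*(1/(2*V)) = (-3 + V)/(2*V))
-24*(-3/M(-2) + 14/8)*(-44) = -24*(-3*(-4/(-3 - 2)) + 14/8)*(-44) = -24*(-3/((1/2)*(-1/2)*(-5)) + 14*(1/8))*(-44) = -24*(-3/5/4 + 7/4)*(-44) = -24*(-3*4/5 + 7/4)*(-44) = -24*(-12/5 + 7/4)*(-44) = -24*(-13/20)*(-44) = (78/5)*(-44) = -3432/5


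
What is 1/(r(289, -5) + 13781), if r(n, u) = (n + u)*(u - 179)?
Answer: -1/38475 ≈ -2.5991e-5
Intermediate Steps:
r(n, u) = (-179 + u)*(n + u) (r(n, u) = (n + u)*(-179 + u) = (-179 + u)*(n + u))
1/(r(289, -5) + 13781) = 1/(((-5)**2 - 179*289 - 179*(-5) + 289*(-5)) + 13781) = 1/((25 - 51731 + 895 - 1445) + 13781) = 1/(-52256 + 13781) = 1/(-38475) = -1/38475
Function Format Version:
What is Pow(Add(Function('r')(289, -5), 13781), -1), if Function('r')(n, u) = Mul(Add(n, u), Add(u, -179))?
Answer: Rational(-1, 38475) ≈ -2.5991e-5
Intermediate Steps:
Function('r')(n, u) = Mul(Add(-179, u), Add(n, u)) (Function('r')(n, u) = Mul(Add(n, u), Add(-179, u)) = Mul(Add(-179, u), Add(n, u)))
Pow(Add(Function('r')(289, -5), 13781), -1) = Pow(Add(Add(Pow(-5, 2), Mul(-179, 289), Mul(-179, -5), Mul(289, -5)), 13781), -1) = Pow(Add(Add(25, -51731, 895, -1445), 13781), -1) = Pow(Add(-52256, 13781), -1) = Pow(-38475, -1) = Rational(-1, 38475)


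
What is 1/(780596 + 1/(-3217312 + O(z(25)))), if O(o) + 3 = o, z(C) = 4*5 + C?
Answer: 3217270/2511388092919 ≈ 1.2811e-6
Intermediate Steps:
z(C) = 20 + C
O(o) = -3 + o
1/(780596 + 1/(-3217312 + O(z(25)))) = 1/(780596 + 1/(-3217312 + (-3 + (20 + 25)))) = 1/(780596 + 1/(-3217312 + (-3 + 45))) = 1/(780596 + 1/(-3217312 + 42)) = 1/(780596 + 1/(-3217270)) = 1/(780596 - 1/3217270) = 1/(2511388092919/3217270) = 3217270/2511388092919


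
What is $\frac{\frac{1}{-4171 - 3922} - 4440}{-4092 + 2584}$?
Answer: $\frac{35932921}{12204244} \approx 2.9443$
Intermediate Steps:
$\frac{\frac{1}{-4171 - 3922} - 4440}{-4092 + 2584} = \frac{\frac{1}{-8093} - 4440}{-1508} = \left(- \frac{1}{8093} - 4440\right) \left(- \frac{1}{1508}\right) = \left(- \frac{35932921}{8093}\right) \left(- \frac{1}{1508}\right) = \frac{35932921}{12204244}$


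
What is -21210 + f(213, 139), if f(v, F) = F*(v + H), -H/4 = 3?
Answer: 6729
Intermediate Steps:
H = -12 (H = -4*3 = -12)
f(v, F) = F*(-12 + v) (f(v, F) = F*(v - 12) = F*(-12 + v))
-21210 + f(213, 139) = -21210 + 139*(-12 + 213) = -21210 + 139*201 = -21210 + 27939 = 6729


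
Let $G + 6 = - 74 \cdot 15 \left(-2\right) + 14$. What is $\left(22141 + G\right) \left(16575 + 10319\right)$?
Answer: $655379886$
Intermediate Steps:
$G = 2228$ ($G = -6 - \left(-14 + 74 \cdot 15 \left(-2\right)\right) = -6 + \left(\left(-74\right) \left(-30\right) + 14\right) = -6 + \left(2220 + 14\right) = -6 + 2234 = 2228$)
$\left(22141 + G\right) \left(16575 + 10319\right) = \left(22141 + 2228\right) \left(16575 + 10319\right) = 24369 \cdot 26894 = 655379886$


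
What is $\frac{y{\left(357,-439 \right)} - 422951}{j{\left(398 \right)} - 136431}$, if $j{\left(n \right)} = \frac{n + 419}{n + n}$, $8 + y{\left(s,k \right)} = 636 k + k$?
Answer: $\frac{559271192}{108598259} \approx 5.1499$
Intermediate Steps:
$y{\left(s,k \right)} = -8 + 637 k$ ($y{\left(s,k \right)} = -8 + \left(636 k + k\right) = -8 + 637 k$)
$j{\left(n \right)} = \frac{419 + n}{2 n}$
$\frac{y{\left(357,-439 \right)} - 422951}{j{\left(398 \right)} - 136431} = \frac{\left(-8 + 637 \left(-439\right)\right) - 422951}{\frac{419 + 398}{2 \cdot 398} - 136431} = \frac{\left(-8 - 279643\right) - 422951}{\frac{1}{2} \cdot \frac{1}{398} \cdot 817 - 136431} = \frac{-279651 - 422951}{\frac{817}{796} - 136431} = - \frac{702602}{- \frac{108598259}{796}} = \left(-702602\right) \left(- \frac{796}{108598259}\right) = \frac{559271192}{108598259}$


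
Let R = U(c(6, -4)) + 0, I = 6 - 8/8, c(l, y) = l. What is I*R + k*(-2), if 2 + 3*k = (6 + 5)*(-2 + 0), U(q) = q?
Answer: 46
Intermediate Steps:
k = -8 (k = -2/3 + ((6 + 5)*(-2 + 0))/3 = -2/3 + (11*(-2))/3 = -2/3 + (1/3)*(-22) = -2/3 - 22/3 = -8)
I = 5 (I = 6 - 8/8 = 6 - 1*1 = 6 - 1 = 5)
R = 6 (R = 6 + 0 = 6)
I*R + k*(-2) = 5*6 - 8*(-2) = 30 + 16 = 46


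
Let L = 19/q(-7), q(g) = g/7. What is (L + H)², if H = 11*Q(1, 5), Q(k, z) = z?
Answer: 1296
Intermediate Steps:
q(g) = g/7
L = -19 (L = 19/(((⅐)*(-7))) = 19/(-1) = 19*(-1) = -19)
H = 55 (H = 11*5 = 55)
(L + H)² = (-19 + 55)² = 36² = 1296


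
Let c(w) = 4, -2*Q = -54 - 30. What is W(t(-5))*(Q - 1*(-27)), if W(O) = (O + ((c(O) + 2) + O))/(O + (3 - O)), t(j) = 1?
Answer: 184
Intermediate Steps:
Q = 42 (Q = -(-54 - 30)/2 = -1/2*(-84) = 42)
W(O) = 2 + 2*O/3 (W(O) = (O + ((4 + 2) + O))/(O + (3 - O)) = (O + (6 + O))/3 = (6 + 2*O)*(1/3) = 2 + 2*O/3)
W(t(-5))*(Q - 1*(-27)) = (2 + (2/3)*1)*(42 - 1*(-27)) = (2 + 2/3)*(42 + 27) = (8/3)*69 = 184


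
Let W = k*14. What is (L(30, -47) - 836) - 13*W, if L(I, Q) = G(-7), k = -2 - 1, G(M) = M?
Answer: -297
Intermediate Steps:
k = -3
L(I, Q) = -7
W = -42 (W = -3*14 = -42)
(L(30, -47) - 836) - 13*W = (-7 - 836) - 13*(-42) = -843 + 546 = -297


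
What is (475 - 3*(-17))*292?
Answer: 153592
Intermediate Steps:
(475 - 3*(-17))*292 = (475 + 51)*292 = 526*292 = 153592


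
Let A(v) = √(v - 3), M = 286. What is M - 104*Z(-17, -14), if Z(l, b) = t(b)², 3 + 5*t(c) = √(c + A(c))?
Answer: 286 - 104*(3 - √(-14 + I*√17))²/25 ≈ 320.41 + 77.226*I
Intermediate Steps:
A(v) = √(-3 + v)
t(c) = -⅗ + √(c + √(-3 + c))/5
Z(l, b) = (-⅗ + √(b + √(-3 + b))/5)²
M - 104*Z(-17, -14) = 286 - 104*(-3 + √(-14 + √(-3 - 14)))²/25 = 286 - 104*(-3 + √(-14 + √(-17)))²/25 = 286 - 104*(-3 + √(-14 + I*√17))²/25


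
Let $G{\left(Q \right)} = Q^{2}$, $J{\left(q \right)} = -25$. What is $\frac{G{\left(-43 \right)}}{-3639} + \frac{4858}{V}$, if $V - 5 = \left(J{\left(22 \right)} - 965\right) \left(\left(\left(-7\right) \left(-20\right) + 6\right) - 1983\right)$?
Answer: $- \frac{477853979}{945430395} \approx -0.50543$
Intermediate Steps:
$V = 1818635$ ($V = 5 + \left(-25 - 965\right) \left(\left(\left(-7\right) \left(-20\right) + 6\right) - 1983\right) = 5 - 990 \left(\left(140 + 6\right) - 1983\right) = 5 - 990 \left(146 - 1983\right) = 5 - -1818630 = 5 + 1818630 = 1818635$)
$\frac{G{\left(-43 \right)}}{-3639} + \frac{4858}{V} = \frac{\left(-43\right)^{2}}{-3639} + \frac{4858}{1818635} = 1849 \left(- \frac{1}{3639}\right) + 4858 \cdot \frac{1}{1818635} = - \frac{1849}{3639} + \frac{694}{259805} = - \frac{477853979}{945430395}$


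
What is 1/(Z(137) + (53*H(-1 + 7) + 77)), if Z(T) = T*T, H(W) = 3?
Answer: 1/19005 ≈ 5.2618e-5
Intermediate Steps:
Z(T) = T²
1/(Z(137) + (53*H(-1 + 7) + 77)) = 1/(137² + (53*3 + 77)) = 1/(18769 + (159 + 77)) = 1/(18769 + 236) = 1/19005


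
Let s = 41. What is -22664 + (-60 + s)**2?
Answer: -22303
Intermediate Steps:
-22664 + (-60 + s)**2 = -22664 + (-60 + 41)**2 = -22664 + (-19)**2 = -22664 + 361 = -22303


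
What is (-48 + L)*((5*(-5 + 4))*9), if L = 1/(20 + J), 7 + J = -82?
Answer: 49695/23 ≈ 2160.7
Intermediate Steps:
J = -89 (J = -7 - 82 = -89)
L = -1/69 (L = 1/(20 - 89) = 1/(-69) = -1/69 ≈ -0.014493)
(-48 + L)*((5*(-5 + 4))*9) = (-48 - 1/69)*((5*(-5 + 4))*9) = -3313*5*(-1)*9/69 = -(-16565)*9/69 = -3313/69*(-45) = 49695/23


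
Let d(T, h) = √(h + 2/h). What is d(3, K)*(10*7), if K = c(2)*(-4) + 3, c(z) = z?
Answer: 42*I*√15 ≈ 162.67*I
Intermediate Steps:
K = -5 (K = 2*(-4) + 3 = -8 + 3 = -5)
d(3, K)*(10*7) = √(-5 + 2/(-5))*(10*7) = √(-5 + 2*(-⅕))*70 = √(-5 - ⅖)*70 = √(-27/5)*70 = (3*I*√15/5)*70 = 42*I*√15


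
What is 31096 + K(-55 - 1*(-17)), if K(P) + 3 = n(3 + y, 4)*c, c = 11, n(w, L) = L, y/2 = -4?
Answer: 31137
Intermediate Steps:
y = -8 (y = 2*(-4) = -8)
K(P) = 41 (K(P) = -3 + 4*11 = -3 + 44 = 41)
31096 + K(-55 - 1*(-17)) = 31096 + 41 = 31137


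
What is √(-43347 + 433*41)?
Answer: I*√25594 ≈ 159.98*I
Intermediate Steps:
√(-43347 + 433*41) = √(-43347 + 17753) = √(-25594) = I*√25594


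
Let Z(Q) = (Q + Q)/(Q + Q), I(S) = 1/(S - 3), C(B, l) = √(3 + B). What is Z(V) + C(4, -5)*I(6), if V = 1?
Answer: 1 + √7/3 ≈ 1.8819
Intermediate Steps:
I(S) = 1/(-3 + S)
Z(Q) = 1 (Z(Q) = (2*Q)/((2*Q)) = (2*Q)*(1/(2*Q)) = 1)
Z(V) + C(4, -5)*I(6) = 1 + √(3 + 4)/(-3 + 6) = 1 + √7/3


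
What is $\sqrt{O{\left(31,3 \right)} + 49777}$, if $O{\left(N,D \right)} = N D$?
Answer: $\sqrt{49870} \approx 223.32$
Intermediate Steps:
$O{\left(N,D \right)} = D N$
$\sqrt{O{\left(31,3 \right)} + 49777} = \sqrt{3 \cdot 31 + 49777} = \sqrt{93 + 49777} = \sqrt{49870}$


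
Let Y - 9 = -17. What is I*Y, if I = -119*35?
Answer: 33320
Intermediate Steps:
Y = -8 (Y = 9 - 17 = -8)
I = -4165
I*Y = -4165*(-8) = 33320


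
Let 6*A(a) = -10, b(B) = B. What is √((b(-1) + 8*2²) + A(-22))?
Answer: 2*√66/3 ≈ 5.4160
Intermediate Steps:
A(a) = -5/3 (A(a) = (⅙)*(-10) = -5/3)
√((b(-1) + 8*2²) + A(-22)) = √((-1 + 8*2²) - 5/3) = √((-1 + 8*4) - 5/3) = √((-1 + 32) - 5/3) = √(31 - 5/3) = √(88/3) = 2*√66/3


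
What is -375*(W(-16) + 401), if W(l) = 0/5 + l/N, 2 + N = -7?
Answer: -453125/3 ≈ -1.5104e+5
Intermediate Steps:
N = -9 (N = -2 - 7 = -9)
W(l) = -l/9 (W(l) = 0/5 + l/(-9) = 0*(⅕) + l*(-⅑) = 0 - l/9 = -l/9)
-375*(W(-16) + 401) = -375*(-⅑*(-16) + 401) = -375*(16/9 + 401) = -375*3625/9 = -453125/3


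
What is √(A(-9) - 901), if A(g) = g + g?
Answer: I*√919 ≈ 30.315*I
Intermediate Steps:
A(g) = 2*g
√(A(-9) - 901) = √(2*(-9) - 901) = √(-18 - 901) = √(-919) = I*√919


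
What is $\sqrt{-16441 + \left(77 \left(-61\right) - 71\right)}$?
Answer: $i \sqrt{21209} \approx 145.63 i$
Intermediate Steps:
$\sqrt{-16441 + \left(77 \left(-61\right) - 71\right)} = \sqrt{-16441 - 4768} = \sqrt{-21209} = i \sqrt{21209}$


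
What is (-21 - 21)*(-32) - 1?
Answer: 1343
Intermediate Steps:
(-21 - 21)*(-32) - 1 = -42*(-32) - 1 = 1344 - 1 = 1343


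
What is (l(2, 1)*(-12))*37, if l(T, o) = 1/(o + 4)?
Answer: -444/5 ≈ -88.800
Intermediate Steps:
l(T, o) = 1/(4 + o)
(l(2, 1)*(-12))*37 = (-12/(4 + 1))*37 = (-12/5)*37 = ((⅕)*(-12))*37 = -12/5*37 = -444/5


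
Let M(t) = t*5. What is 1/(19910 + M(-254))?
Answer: 1/18640 ≈ 5.3648e-5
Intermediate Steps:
M(t) = 5*t
1/(19910 + M(-254)) = 1/(19910 + 5*(-254)) = 1/(19910 - 1270) = 1/18640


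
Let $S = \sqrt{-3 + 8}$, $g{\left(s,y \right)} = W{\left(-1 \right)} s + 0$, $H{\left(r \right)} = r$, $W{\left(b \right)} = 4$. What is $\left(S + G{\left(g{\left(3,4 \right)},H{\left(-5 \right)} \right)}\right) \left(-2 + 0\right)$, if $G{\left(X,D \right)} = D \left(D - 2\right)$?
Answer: $-70 - 2 \sqrt{5} \approx -74.472$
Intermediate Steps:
$g{\left(s,y \right)} = 4 s$ ($g{\left(s,y \right)} = 4 s + 0 = 4 s$)
$G{\left(X,D \right)} = D \left(-2 + D\right)$
$S = \sqrt{5} \approx 2.2361$
$\left(S + G{\left(g{\left(3,4 \right)},H{\left(-5 \right)} \right)}\right) \left(-2 + 0\right) = \left(\sqrt{5} - 5 \left(-2 - 5\right)\right) \left(-2 + 0\right) = \left(\sqrt{5} - -35\right) \left(-2\right) = \left(\sqrt{5} + 35\right) \left(-2\right) = \left(35 + \sqrt{5}\right) \left(-2\right) = -70 - 2 \sqrt{5}$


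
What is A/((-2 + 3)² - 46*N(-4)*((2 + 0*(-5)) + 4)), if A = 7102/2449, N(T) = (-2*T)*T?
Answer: 7102/21632017 ≈ 0.00032831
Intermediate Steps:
N(T) = -2*T²
A = 7102/2449 (A = 7102*(1/2449) = 7102/2449 ≈ 2.9000)
A/((-2 + 3)² - 46*N(-4)*((2 + 0*(-5)) + 4)) = 7102/(2449*((-2 + 3)² - 46*(-2*(-4)²)*((2 + 0*(-5)) + 4))) = 7102/(2449*(1² - 46*(-2*16)*((2 + 0) + 4))) = 7102/(2449*(1 - (-1472)*(2 + 4))) = 7102/(2449*(1 - (-1472)*6)) = 7102/(2449*(1 - 46*(-192))) = 7102/(2449*(1 + 8832)) = (7102/2449)/8833 = (7102/2449)*(1/8833) = 7102/21632017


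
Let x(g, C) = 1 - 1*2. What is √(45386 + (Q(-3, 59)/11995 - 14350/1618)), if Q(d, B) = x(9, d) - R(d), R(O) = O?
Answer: 3*√474779626095092385/9703955 ≈ 213.02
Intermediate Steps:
x(g, C) = -1 (x(g, C) = 1 - 2 = -1)
Q(d, B) = -1 - d
√(45386 + (Q(-3, 59)/11995 - 14350/1618)) = √(45386 + ((-1 - 1*(-3))/11995 - 14350/1618)) = √(45386 + ((-1 + 3)*(1/11995) - 14350*1/1618)) = √(45386 + (2*(1/11995) - 7175/809)) = √(45386 + (2/11995 - 7175/809)) = √(45386 - 86062507/9703955) = √(440337639123/9703955) = 3*√474779626095092385/9703955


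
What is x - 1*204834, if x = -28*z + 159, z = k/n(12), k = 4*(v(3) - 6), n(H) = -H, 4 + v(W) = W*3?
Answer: -614053/3 ≈ -2.0468e+5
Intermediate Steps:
v(W) = -4 + 3*W (v(W) = -4 + W*3 = -4 + 3*W)
k = -4 (k = 4*((-4 + 3*3) - 6) = 4*((-4 + 9) - 6) = 4*(5 - 6) = 4*(-1) = -4)
z = 1/3 (z = -4/((-1*12)) = -4/(-12) = -4*(-1/12) = 1/3 ≈ 0.33333)
x = 449/3 (x = -28*1/3 + 159 = -28/3 + 159 = 449/3 ≈ 149.67)
x - 1*204834 = 449/3 - 1*204834 = 449/3 - 204834 = -614053/3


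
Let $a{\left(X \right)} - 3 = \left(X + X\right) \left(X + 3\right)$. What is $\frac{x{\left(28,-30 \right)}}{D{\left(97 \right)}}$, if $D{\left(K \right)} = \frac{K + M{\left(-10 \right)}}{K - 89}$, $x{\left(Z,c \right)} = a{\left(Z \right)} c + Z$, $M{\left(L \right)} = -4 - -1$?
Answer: $- \frac{208568}{47} \approx -4437.6$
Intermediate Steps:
$a{\left(X \right)} = 3 + 2 X \left(3 + X\right)$ ($a{\left(X \right)} = 3 + \left(X + X\right) \left(X + 3\right) = 3 + 2 X \left(3 + X\right)$)
$M{\left(L \right)} = -3$ ($M{\left(L \right)} = -4 + 1 = -3$)
$x{\left(Z,c \right)} = Z + c \left(3 + 2 Z^{2} + 6 Z\right)$ ($x{\left(Z,c \right)} = \left(3 + 2 Z^{2} + 6 Z\right) c + Z = c \left(3 + 2 Z^{2} + 6 Z\right) + Z = Z + c \left(3 + 2 Z^{2} + 6 Z\right)$)
$D{\left(K \right)} = \frac{-3 + K}{-89 + K}$ ($D{\left(K \right)} = \frac{K - 3}{K - 89} = \frac{-3 + K}{-89 + K}$)
$\frac{x{\left(28,-30 \right)}}{D{\left(97 \right)}} = \frac{28 - 30 \left(3 + 2 \cdot 28^{2} + 6 \cdot 28\right)}{\frac{1}{-89 + 97} \left(-3 + 97\right)} = \frac{28 - 30 \left(3 + 2 \cdot 784 + 168\right)}{\frac{1}{8} \cdot 94} = \frac{28 - 30 \left(3 + 1568 + 168\right)}{\frac{1}{8} \cdot 94} = \frac{28 - 52170}{\frac{47}{4}} = \left(28 - 52170\right) \frac{4}{47} = \left(-52142\right) \frac{4}{47} = - \frac{208568}{47}$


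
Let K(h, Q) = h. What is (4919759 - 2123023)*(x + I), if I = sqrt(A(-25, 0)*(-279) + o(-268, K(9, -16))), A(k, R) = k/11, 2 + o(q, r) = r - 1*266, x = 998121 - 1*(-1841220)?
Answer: 7940887190976 + 2796736*sqrt(45386)/11 ≈ 7.9409e+12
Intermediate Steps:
x = 2839341 (x = 998121 + 1841220 = 2839341)
o(q, r) = -268 + r (o(q, r) = -2 + (r - 1*266) = -2 + (r - 266) = -2 + (-266 + r) = -268 + r)
A(k, R) = k/11 (A(k, R) = k*(1/11) = k/11)
I = sqrt(45386)/11 (I = sqrt(((1/11)*(-25))*(-279) + (-268 + 9)) = sqrt(-25/11*(-279) - 259) = sqrt(6975/11 - 259) = sqrt(4126/11) = sqrt(45386)/11 ≈ 19.367)
(4919759 - 2123023)*(x + I) = (4919759 - 2123023)*(2839341 + sqrt(45386)/11) = 2796736*(2839341 + sqrt(45386)/11) = 7940887190976 + 2796736*sqrt(45386)/11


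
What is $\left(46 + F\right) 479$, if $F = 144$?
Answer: $91010$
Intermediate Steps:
$\left(46 + F\right) 479 = \left(46 + 144\right) 479 = 190 \cdot 479 = 91010$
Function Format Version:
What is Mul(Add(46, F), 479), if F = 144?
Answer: 91010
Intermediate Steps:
Mul(Add(46, F), 479) = Mul(Add(46, 144), 479) = Mul(190, 479) = 91010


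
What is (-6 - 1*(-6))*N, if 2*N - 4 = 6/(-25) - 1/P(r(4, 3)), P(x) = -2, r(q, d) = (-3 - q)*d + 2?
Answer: 0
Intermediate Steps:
r(q, d) = 2 + d*(-3 - q) (r(q, d) = d*(-3 - q) + 2 = 2 + d*(-3 - q))
N = 213/100 (N = 2 + (6/(-25) - 1/(-2))/2 = 2 + (6*(-1/25) - 1*(-1/2))/2 = 2 + (-6/25 + 1/2)/2 = 2 + (1/2)*(13/50) = 2 + 13/100 = 213/100 ≈ 2.1300)
(-6 - 1*(-6))*N = (-6 - 1*(-6))*(213/100) = (-6 + 6)*(213/100) = 0*(213/100) = 0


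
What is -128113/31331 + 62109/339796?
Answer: -128750303/32960212 ≈ -3.9062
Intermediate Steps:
-128113/31331 + 62109/339796 = -128750303/32960212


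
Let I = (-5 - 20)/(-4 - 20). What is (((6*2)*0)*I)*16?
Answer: 0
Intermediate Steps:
I = 25/24 (I = -25/(-24) = -25*(-1/24) = 25/24 ≈ 1.0417)
(((6*2)*0)*I)*16 = (((6*2)*0)*(25/24))*16 = ((12*0)*(25/24))*16 = (0*(25/24))*16 = 0*16 = 0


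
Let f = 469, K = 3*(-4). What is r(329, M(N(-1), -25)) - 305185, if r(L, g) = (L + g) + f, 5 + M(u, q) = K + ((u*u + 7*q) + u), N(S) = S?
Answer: -304579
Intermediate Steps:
K = -12
M(u, q) = -17 + u + u² + 7*q (M(u, q) = -5 + (-12 + ((u*u + 7*q) + u)) = -5 + (-12 + ((u² + 7*q) + u)) = -5 + (-12 + (u + u² + 7*q)) = -5 + (-12 + u + u² + 7*q) = -17 + u + u² + 7*q)
r(L, g) = 469 + L + g (r(L, g) = (L + g) + 469 = 469 + L + g)
r(329, M(N(-1), -25)) - 305185 = (469 + 329 + (-17 - 1 + (-1)² + 7*(-25))) - 305185 = (469 + 329 + (-17 - 1 + 1 - 175)) - 305185 = (469 + 329 - 192) - 305185 = 606 - 305185 = -304579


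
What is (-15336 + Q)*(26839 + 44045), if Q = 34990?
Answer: 1393154136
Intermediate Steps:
(-15336 + Q)*(26839 + 44045) = (-15336 + 34990)*(26839 + 44045) = 19654*70884 = 1393154136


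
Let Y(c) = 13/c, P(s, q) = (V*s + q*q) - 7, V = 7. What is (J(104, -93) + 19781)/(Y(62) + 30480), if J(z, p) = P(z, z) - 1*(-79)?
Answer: 1946614/1889773 ≈ 1.0301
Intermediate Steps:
P(s, q) = -7 + q² + 7*s (P(s, q) = (7*s + q*q) - 7 = (7*s + q²) - 7 = (q² + 7*s) - 7 = -7 + q² + 7*s)
J(z, p) = 72 + z² + 7*z (J(z, p) = (-7 + z² + 7*z) - 1*(-79) = (-7 + z² + 7*z) + 79 = 72 + z² + 7*z)
(J(104, -93) + 19781)/(Y(62) + 30480) = ((72 + 104² + 7*104) + 19781)/(13/62 + 30480) = ((72 + 10816 + 728) + 19781)/(13*(1/62) + 30480) = (11616 + 19781)/(13/62 + 30480) = 31397/(1889773/62) = 31397*(62/1889773) = 1946614/1889773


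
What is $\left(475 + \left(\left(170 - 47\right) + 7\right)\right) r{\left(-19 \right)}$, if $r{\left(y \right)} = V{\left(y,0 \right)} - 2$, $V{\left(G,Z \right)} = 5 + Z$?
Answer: $1815$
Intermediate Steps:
$r{\left(y \right)} = 3$ ($r{\left(y \right)} = \left(5 + 0\right) - 2 = 5 - 2 = 3$)
$\left(475 + \left(\left(170 - 47\right) + 7\right)\right) r{\left(-19 \right)} = \left(475 + \left(\left(170 - 47\right) + 7\right)\right) 3 = \left(475 + \left(123 + 7\right)\right) 3 = \left(475 + 130\right) 3 = 605 \cdot 3 = 1815$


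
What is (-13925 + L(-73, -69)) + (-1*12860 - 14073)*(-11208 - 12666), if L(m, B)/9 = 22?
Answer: 642984715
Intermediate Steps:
L(m, B) = 198 (L(m, B) = 9*22 = 198)
(-13925 + L(-73, -69)) + (-1*12860 - 14073)*(-11208 - 12666) = (-13925 + 198) + (-1*12860 - 14073)*(-11208 - 12666) = -13727 + (-12860 - 14073)*(-23874) = -13727 - 26933*(-23874) = -13727 + 642998442 = 642984715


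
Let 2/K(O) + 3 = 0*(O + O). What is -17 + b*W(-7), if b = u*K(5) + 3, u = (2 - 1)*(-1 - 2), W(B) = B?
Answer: -52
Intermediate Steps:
u = -3 (u = 1*(-3) = -3)
K(O) = -⅔ (K(O) = 2/(-3 + 0*(O + O)) = 2/(-3 + 0*(2*O)) = 2/(-3 + 0) = 2/(-3) = 2*(-⅓) = -⅔)
b = 5 (b = -3*(-⅔) + 3 = 2 + 3 = 5)
-17 + b*W(-7) = -17 + 5*(-7) = -17 - 35 = -52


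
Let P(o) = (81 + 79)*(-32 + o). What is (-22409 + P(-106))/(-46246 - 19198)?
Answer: 44489/65444 ≈ 0.67980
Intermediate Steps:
P(o) = -5120 + 160*o (P(o) = 160*(-32 + o) = -5120 + 160*o)
(-22409 + P(-106))/(-46246 - 19198) = (-22409 + (-5120 + 160*(-106)))/(-46246 - 19198) = (-22409 + (-5120 - 16960))/(-65444) = (-22409 - 22080)*(-1/65444) = -44489*(-1/65444) = 44489/65444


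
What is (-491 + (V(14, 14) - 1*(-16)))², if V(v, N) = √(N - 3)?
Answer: (475 - √11)² ≈ 2.2249e+5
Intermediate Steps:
V(v, N) = √(-3 + N)
(-491 + (V(14, 14) - 1*(-16)))² = (-491 + (√(-3 + 14) - 1*(-16)))² = (-491 + (√11 + 16))² = (-491 + (16 + √11))² = (-475 + √11)²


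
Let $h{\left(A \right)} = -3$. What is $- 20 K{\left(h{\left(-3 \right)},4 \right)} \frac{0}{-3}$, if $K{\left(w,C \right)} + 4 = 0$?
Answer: $0$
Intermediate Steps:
$K{\left(w,C \right)} = -4$ ($K{\left(w,C \right)} = -4 + 0 = -4$)
$- 20 K{\left(h{\left(-3 \right)},4 \right)} \frac{0}{-3} = \left(-20\right) \left(-4\right) \frac{0}{-3} = 80 \cdot 0 \left(- \frac{1}{3}\right) = 80 \cdot 0 = 0$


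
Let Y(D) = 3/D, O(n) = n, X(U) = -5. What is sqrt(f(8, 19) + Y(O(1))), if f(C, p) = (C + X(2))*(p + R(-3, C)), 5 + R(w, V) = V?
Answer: sqrt(69) ≈ 8.3066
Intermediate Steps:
R(w, V) = -5 + V
f(C, p) = (-5 + C)*(-5 + C + p) (f(C, p) = (C - 5)*(p + (-5 + C)) = (-5 + C)*(-5 + C + p))
sqrt(f(8, 19) + Y(O(1))) = sqrt((25 + 8**2 - 10*8 - 5*19 + 8*19) + 3/1) = sqrt((25 + 64 - 80 - 95 + 152) + 3*1) = sqrt(66 + 3) = sqrt(69)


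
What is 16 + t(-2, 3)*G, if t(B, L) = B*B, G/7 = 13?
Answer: 380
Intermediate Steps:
G = 91 (G = 7*13 = 91)
t(B, L) = B²
16 + t(-2, 3)*G = 16 + (-2)²*91 = 16 + 4*91 = 16 + 364 = 380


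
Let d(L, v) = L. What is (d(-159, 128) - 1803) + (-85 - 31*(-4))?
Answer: -1923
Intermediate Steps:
(d(-159, 128) - 1803) + (-85 - 31*(-4)) = (-159 - 1803) + (-85 - 31*(-4)) = -1962 + (-85 + 124) = -1962 + 39 = -1923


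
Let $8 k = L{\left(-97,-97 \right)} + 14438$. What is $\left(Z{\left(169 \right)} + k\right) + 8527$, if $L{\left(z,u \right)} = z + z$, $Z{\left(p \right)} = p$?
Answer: $\frac{20953}{2} \approx 10477.0$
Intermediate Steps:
$L{\left(z,u \right)} = 2 z$
$k = \frac{3561}{2}$ ($k = \frac{2 \left(-97\right) + 14438}{8} = \frac{-194 + 14438}{8} = \frac{1}{8} \cdot 14244 = \frac{3561}{2} \approx 1780.5$)
$\left(Z{\left(169 \right)} + k\right) + 8527 = \left(169 + \frac{3561}{2}\right) + 8527 = \frac{3899}{2} + 8527 = \frac{20953}{2}$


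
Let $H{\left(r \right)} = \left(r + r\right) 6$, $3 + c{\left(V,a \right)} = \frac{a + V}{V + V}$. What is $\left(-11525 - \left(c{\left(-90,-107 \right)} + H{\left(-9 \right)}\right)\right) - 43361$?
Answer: $- \frac{9859697}{180} \approx -54776.0$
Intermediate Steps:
$c{\left(V,a \right)} = -3 + \frac{V + a}{2 V}$ ($c{\left(V,a \right)} = -3 + \frac{a + V}{V + V} = -3 + \frac{V + a}{2 V}$)
$H{\left(r \right)} = 12 r$ ($H{\left(r \right)} = 2 r 6 = 12 r$)
$\left(-11525 - \left(c{\left(-90,-107 \right)} + H{\left(-9 \right)}\right)\right) - 43361 = \left(-11525 - \left(\frac{-107 - -450}{2 \left(-90\right)} + 12 \left(-9\right)\right)\right) - 43361 = \left(-11525 - \left(\frac{1}{2} \left(- \frac{1}{90}\right) \left(-107 + 450\right) - 108\right)\right) - 43361 = \left(-11525 - \left(\frac{1}{2} \left(- \frac{1}{90}\right) 343 - 108\right)\right) - 43361 = \left(-11525 - \left(- \frac{343}{180} - 108\right)\right) - 43361 = \left(-11525 - - \frac{19783}{180}\right) - 43361 = \left(-11525 + \frac{19783}{180}\right) - 43361 = - \frac{2054717}{180} - 43361 = - \frac{9859697}{180}$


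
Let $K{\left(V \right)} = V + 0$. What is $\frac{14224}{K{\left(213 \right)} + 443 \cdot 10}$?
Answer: $\frac{14224}{4643} \approx 3.0635$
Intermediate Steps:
$K{\left(V \right)} = V$
$\frac{14224}{K{\left(213 \right)} + 443 \cdot 10} = \frac{14224}{213 + 443 \cdot 10} = \frac{14224}{213 + 4430} = \frac{14224}{4643}$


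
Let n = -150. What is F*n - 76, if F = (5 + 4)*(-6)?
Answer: 8024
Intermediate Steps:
F = -54 (F = 9*(-6) = -54)
F*n - 76 = -54*(-150) - 76 = 8100 - 76 = 8024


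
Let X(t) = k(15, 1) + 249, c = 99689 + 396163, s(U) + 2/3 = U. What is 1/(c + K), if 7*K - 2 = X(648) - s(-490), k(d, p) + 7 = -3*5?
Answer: 21/10415051 ≈ 2.0163e-6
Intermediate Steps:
s(U) = -⅔ + U
k(d, p) = -22 (k(d, p) = -7 - 3*5 = -7 - 15 = -22)
c = 495852
X(t) = 227 (X(t) = -22 + 249 = 227)
K = 2159/21 (K = 2/7 + (227 - (-⅔ - 490))/7 = 2/7 + (227 - 1*(-1472/3))/7 = 2/7 + (227 + 1472/3)/7 = 2/7 + (⅐)*(2153/3) = 2/7 + 2153/21 = 2159/21 ≈ 102.81)
1/(c + K) = 1/(495852 + 2159/21) = 1/(10415051/21) = 21/10415051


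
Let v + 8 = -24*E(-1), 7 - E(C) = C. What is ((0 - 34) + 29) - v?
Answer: 195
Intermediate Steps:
E(C) = 7 - C
v = -200 (v = -8 - 24*(7 - 1*(-1)) = -8 - 24*(7 + 1) = -8 - 24*8 = -8 - 192 = -200)
((0 - 34) + 29) - v = ((0 - 34) + 29) - 1*(-200) = (-34 + 29) + 200 = -5 + 200 = 195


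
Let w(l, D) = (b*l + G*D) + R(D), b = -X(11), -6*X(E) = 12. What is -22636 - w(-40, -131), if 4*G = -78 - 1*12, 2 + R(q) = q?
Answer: -50741/2 ≈ -25371.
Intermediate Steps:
X(E) = -2 (X(E) = -⅙*12 = -2)
R(q) = -2 + q
G = -45/2 (G = (-78 - 1*12)/4 = (-78 - 12)/4 = (¼)*(-90) = -45/2 ≈ -22.500)
b = 2 (b = -1*(-2) = 2)
w(l, D) = -2 + 2*l - 43*D/2 (w(l, D) = (2*l - 45*D/2) + (-2 + D) = -2 + 2*l - 43*D/2)
-22636 - w(-40, -131) = -22636 - (-2 + 2*(-40) - 43/2*(-131)) = -22636 - (-2 - 80 + 5633/2) = -22636 - 1*5469/2 = -22636 - 5469/2 = -50741/2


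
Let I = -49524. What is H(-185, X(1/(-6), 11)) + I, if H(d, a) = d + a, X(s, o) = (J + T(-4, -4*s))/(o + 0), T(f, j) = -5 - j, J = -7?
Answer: -1640435/33 ≈ -49710.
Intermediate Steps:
X(s, o) = (-12 + 4*s)/o (X(s, o) = (-7 + (-5 - (-4)*s))/(o + 0) = (-7 + (-5 + 4*s))/o = (-12 + 4*s)/o)
H(d, a) = a + d
H(-185, X(1/(-6), 11)) + I = (4*(-3 + 1/(-6))/11 - 185) - 49524 = (4*(1/11)*(-3 - 1/6) - 185) - 49524 = (4*(1/11)*(-19/6) - 185) - 49524 = (-38/33 - 185) - 49524 = -6143/33 - 49524 = -1640435/33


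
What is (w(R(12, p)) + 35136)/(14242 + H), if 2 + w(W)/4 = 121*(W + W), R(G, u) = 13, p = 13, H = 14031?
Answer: 6816/4039 ≈ 1.6875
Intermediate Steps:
w(W) = -8 + 968*W (w(W) = -8 + 4*(121*(W + W)) = -8 + 4*(121*(2*W)) = -8 + 4*(242*W) = -8 + 968*W)
(w(R(12, p)) + 35136)/(14242 + H) = ((-8 + 968*13) + 35136)/(14242 + 14031) = ((-8 + 12584) + 35136)/28273 = (12576 + 35136)*(1/28273) = 47712*(1/28273) = 6816/4039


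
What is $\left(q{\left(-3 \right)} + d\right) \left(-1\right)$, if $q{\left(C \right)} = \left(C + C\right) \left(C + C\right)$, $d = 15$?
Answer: $-51$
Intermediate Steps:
$q{\left(C \right)} = 4 C^{2}$ ($q{\left(C \right)} = 2 C 2 C = 4 C^{2}$)
$\left(q{\left(-3 \right)} + d\right) \left(-1\right) = \left(4 \left(-3\right)^{2} + 15\right) \left(-1\right) = \left(4 \cdot 9 + 15\right) \left(-1\right) = \left(36 + 15\right) \left(-1\right) = 51 \left(-1\right) = -51$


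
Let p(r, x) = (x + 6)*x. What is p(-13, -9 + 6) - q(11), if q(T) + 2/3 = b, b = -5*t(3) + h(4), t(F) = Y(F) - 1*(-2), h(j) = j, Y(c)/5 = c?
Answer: 218/3 ≈ 72.667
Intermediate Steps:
Y(c) = 5*c
t(F) = 2 + 5*F (t(F) = 5*F - 1*(-2) = 5*F + 2 = 2 + 5*F)
p(r, x) = x*(6 + x) (p(r, x) = (6 + x)*x = x*(6 + x))
b = -81 (b = -5*(2 + 5*3) + 4 = -5*(2 + 15) + 4 = -5*17 + 4 = -85 + 4 = -81)
q(T) = -245/3 (q(T) = -2/3 - 81 = -245/3)
p(-13, -9 + 6) - q(11) = (-9 + 6)*(6 + (-9 + 6)) - 1*(-245/3) = -3*(6 - 3) + 245/3 = -3*3 + 245/3 = -9 + 245/3 = 218/3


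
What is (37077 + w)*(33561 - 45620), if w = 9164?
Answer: -557620219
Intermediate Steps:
(37077 + w)*(33561 - 45620) = (37077 + 9164)*(33561 - 45620) = 46241*(-12059) = -557620219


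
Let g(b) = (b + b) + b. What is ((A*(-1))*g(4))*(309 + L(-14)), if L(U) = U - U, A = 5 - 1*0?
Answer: -18540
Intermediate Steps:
g(b) = 3*b (g(b) = 2*b + b = 3*b)
A = 5 (A = 5 + 0 = 5)
L(U) = 0
((A*(-1))*g(4))*(309 + L(-14)) = ((5*(-1))*(3*4))*(309 + 0) = -5*12*309 = -60*309 = -18540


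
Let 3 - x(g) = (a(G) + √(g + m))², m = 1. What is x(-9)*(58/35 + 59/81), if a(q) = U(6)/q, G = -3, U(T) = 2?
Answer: 128497/5103 + 54104*I*√2/8505 ≈ 25.181 + 8.9964*I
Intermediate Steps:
a(q) = 2/q
x(g) = 3 - (-⅔ + √(1 + g))² (x(g) = 3 - (2/(-3) + √(g + 1))² = 3 - (2*(-⅓) + √(1 + g))² = 3 - (-⅔ + √(1 + g))²)
x(-9)*(58/35 + 59/81) = (3 - (-2 + 3*√(1 - 9))²/9)*(58/35 + 59/81) = (3 - (-2 + 3*√(-8))²/9)*(58*(1/35) + 59*(1/81)) = (3 - (-2 + 3*(2*I*√2))²/9)*(58/35 + 59/81) = (3 - (-2 + 6*I*√2)²/9)*(6763/2835) = 6763/945 - 6763*(-2 + 6*I*√2)²/25515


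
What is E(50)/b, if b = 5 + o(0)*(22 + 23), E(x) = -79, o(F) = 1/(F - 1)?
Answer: 79/40 ≈ 1.9750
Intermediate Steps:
o(F) = 1/(-1 + F)
b = -40 (b = 5 + (22 + 23)/(-1 + 0) = 5 + 45/(-1) = 5 - 1*45 = 5 - 45 = -40)
E(50)/b = -79/(-40) = -79*(-1/40) = 79/40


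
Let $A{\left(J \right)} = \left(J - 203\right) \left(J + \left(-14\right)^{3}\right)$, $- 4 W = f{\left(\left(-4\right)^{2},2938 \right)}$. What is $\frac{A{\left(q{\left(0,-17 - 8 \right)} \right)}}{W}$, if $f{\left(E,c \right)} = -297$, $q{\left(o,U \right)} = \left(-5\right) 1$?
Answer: $\frac{2287168}{297} \approx 7700.9$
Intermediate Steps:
$q{\left(o,U \right)} = -5$
$W = \frac{297}{4}$ ($W = \left(- \frac{1}{4}\right) \left(-297\right) = \frac{297}{4} \approx 74.25$)
$A{\left(J \right)} = \left(-2744 + J\right) \left(-203 + J\right)$ ($A{\left(J \right)} = \left(-203 + J\right) \left(J - 2744\right) = \left(-203 + J\right) \left(-2744 + J\right) = \left(-2744 + J\right) \left(-203 + J\right)$)
$\frac{A{\left(q{\left(0,-17 - 8 \right)} \right)}}{W} = \frac{557032 + \left(-5\right)^{2} - -14735}{\frac{297}{4}} = \left(557032 + 25 + 14735\right) \frac{4}{297} = 571792 \cdot \frac{4}{297} = \frac{2287168}{297}$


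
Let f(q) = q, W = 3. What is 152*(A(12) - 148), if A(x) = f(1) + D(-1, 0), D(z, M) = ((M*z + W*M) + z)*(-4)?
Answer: -21736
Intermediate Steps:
D(z, M) = -12*M - 4*z - 4*M*z (D(z, M) = ((M*z + 3*M) + z)*(-4) = ((3*M + M*z) + z)*(-4) = (z + 3*M + M*z)*(-4) = -12*M - 4*z - 4*M*z)
A(x) = 5 (A(x) = 1 + (-12*0 - 4*(-1) - 4*0*(-1)) = 1 + (0 + 4 + 0) = 1 + 4 = 5)
152*(A(12) - 148) = 152*(5 - 148) = 152*(-143) = -21736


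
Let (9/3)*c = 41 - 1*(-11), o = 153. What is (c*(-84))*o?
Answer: -222768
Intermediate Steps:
c = 52/3 (c = (41 - 1*(-11))/3 = (41 + 11)/3 = (⅓)*52 = 52/3 ≈ 17.333)
(c*(-84))*o = ((52/3)*(-84))*153 = -1456*153 = -222768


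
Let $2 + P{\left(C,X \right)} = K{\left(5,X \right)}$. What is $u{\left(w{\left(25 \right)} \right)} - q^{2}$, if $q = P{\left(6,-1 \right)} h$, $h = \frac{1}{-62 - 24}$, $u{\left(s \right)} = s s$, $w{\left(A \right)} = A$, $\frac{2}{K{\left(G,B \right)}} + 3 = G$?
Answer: $\frac{4622499}{7396} \approx 625.0$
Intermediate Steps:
$K{\left(G,B \right)} = \frac{2}{-3 + G}$
$P{\left(C,X \right)} = -1$ ($P{\left(C,X \right)} = -2 + \frac{2}{-3 + 5} = -2 + \frac{2}{2} = -2 + 2 \cdot \frac{1}{2} = -2 + 1 = -1$)
$u{\left(s \right)} = s^{2}$
$h = - \frac{1}{86}$ ($h = \frac{1}{-86} = - \frac{1}{86} \approx -0.011628$)
$q = \frac{1}{86}$ ($q = \left(-1\right) \left(- \frac{1}{86}\right) = \frac{1}{86} \approx 0.011628$)
$u{\left(w{\left(25 \right)} \right)} - q^{2} = 25^{2} - \left(\frac{1}{86}\right)^{2} = 625 - \frac{1}{7396} = \frac{4622499}{7396}$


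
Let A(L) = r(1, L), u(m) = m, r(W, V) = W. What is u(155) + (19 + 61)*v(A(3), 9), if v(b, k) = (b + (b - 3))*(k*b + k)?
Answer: -1285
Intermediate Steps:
A(L) = 1
v(b, k) = (-3 + 2*b)*(k + b*k) (v(b, k) = (b + (-3 + b))*(b*k + k) = (-3 + 2*b)*(k + b*k))
u(155) + (19 + 61)*v(A(3), 9) = 155 + (19 + 61)*(9*(-3 - 1*1 + 2*1²)) = 155 + 80*(9*(-3 - 1 + 2*1)) = 155 + 80*(9*(-3 - 1 + 2)) = 155 + 80*(9*(-2)) = 155 + 80*(-18) = 155 - 1440 = -1285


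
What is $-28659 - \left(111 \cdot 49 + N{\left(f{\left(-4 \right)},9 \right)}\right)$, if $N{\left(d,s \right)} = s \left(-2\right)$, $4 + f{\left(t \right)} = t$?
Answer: $-34080$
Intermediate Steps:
$f{\left(t \right)} = -4 + t$
$N{\left(d,s \right)} = - 2 s$
$-28659 - \left(111 \cdot 49 + N{\left(f{\left(-4 \right)},9 \right)}\right) = -28659 - \left(111 \cdot 49 - 18\right) = -28659 - \left(5439 - 18\right) = -28659 - 5421 = -34080$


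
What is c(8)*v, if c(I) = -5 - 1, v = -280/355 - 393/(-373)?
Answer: -42090/26483 ≈ -1.5893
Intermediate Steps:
v = 7015/26483 (v = -280*1/355 - 393*(-1/373) = -56/71 + 393/373 = 7015/26483 ≈ 0.26489)
c(I) = -6
c(8)*v = -6*7015/26483 = -42090/26483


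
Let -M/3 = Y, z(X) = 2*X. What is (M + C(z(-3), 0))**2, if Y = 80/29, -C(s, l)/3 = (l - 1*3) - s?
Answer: 251001/841 ≈ 298.46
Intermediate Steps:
C(s, l) = 9 - 3*l + 3*s (C(s, l) = -3*((l - 1*3) - s) = -3*((l - 3) - s) = -3*((-3 + l) - s) = -3*(-3 + l - s) = 9 - 3*l + 3*s)
Y = 80/29 (Y = 80*(1/29) = 80/29 ≈ 2.7586)
M = -240/29 (M = -3*80/29 = -240/29 ≈ -8.2759)
(M + C(z(-3), 0))**2 = (-240/29 + (9 - 3*0 + 3*(2*(-3))))**2 = (-240/29 + (9 + 0 + 3*(-6)))**2 = (-240/29 + (9 + 0 - 18))**2 = (-240/29 - 9)**2 = (-501/29)**2 = 251001/841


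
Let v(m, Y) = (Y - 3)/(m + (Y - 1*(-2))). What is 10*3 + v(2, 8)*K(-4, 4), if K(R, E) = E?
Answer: 95/3 ≈ 31.667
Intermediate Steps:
v(m, Y) = (-3 + Y)/(2 + Y + m) (v(m, Y) = (-3 + Y)/(m + (Y + 2)) = (-3 + Y)/(m + (2 + Y)) = (-3 + Y)/(2 + Y + m))
10*3 + v(2, 8)*K(-4, 4) = 10*3 + ((-3 + 8)/(2 + 8 + 2))*4 = 30 + (5/12)*4 = 30 + 5/3 = 95/3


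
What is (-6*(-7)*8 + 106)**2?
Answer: 195364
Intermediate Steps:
(-6*(-7)*8 + 106)**2 = (42*8 + 106)**2 = (336 + 106)**2 = 442**2 = 195364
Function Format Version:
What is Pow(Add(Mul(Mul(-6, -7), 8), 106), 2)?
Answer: 195364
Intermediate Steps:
Pow(Add(Mul(Mul(-6, -7), 8), 106), 2) = Pow(Add(Mul(42, 8), 106), 2) = Pow(Add(336, 106), 2) = Pow(442, 2) = 195364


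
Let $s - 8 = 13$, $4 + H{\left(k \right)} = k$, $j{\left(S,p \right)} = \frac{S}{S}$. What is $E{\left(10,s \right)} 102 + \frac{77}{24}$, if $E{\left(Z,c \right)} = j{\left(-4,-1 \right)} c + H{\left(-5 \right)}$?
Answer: $\frac{29453}{24} \approx 1227.2$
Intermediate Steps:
$j{\left(S,p \right)} = 1$
$H{\left(k \right)} = -4 + k$
$s = 21$ ($s = 8 + 13 = 21$)
$E{\left(Z,c \right)} = -9 + c$ ($E{\left(Z,c \right)} = 1 c - 9 = c - 9 = -9 + c$)
$E{\left(10,s \right)} 102 + \frac{77}{24} = \left(-9 + 21\right) 102 + \frac{77}{24} = 12 \cdot 102 + 77 \cdot \frac{1}{24} = 1224 + \frac{77}{24} = \frac{29453}{24}$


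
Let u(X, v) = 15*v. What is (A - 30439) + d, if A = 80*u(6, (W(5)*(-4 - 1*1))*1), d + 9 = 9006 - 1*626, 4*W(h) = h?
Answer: -29568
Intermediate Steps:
W(h) = h/4
d = 8371 (d = -9 + (9006 - 1*626) = -9 + (9006 - 626) = -9 + 8380 = 8371)
A = -7500 (A = 80*(15*((((¼)*5)*(-4 - 1*1))*1)) = 80*(15*((5*(-4 - 1)/4)*1)) = 80*(15*(((5/4)*(-5))*1)) = 80*(15*(-25/4*1)) = 80*(15*(-25/4)) = 80*(-375/4) = -7500)
(A - 30439) + d = (-7500 - 30439) + 8371 = -37939 + 8371 = -29568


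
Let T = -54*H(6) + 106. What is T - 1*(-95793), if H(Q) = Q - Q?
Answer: 95899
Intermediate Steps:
H(Q) = 0
T = 106 (T = -54*0 + 106 = 0 + 106 = 106)
T - 1*(-95793) = 106 - 1*(-95793) = 106 + 95793 = 95899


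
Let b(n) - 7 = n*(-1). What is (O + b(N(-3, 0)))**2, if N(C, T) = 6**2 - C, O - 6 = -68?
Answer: 8836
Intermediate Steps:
O = -62 (O = 6 - 68 = -62)
N(C, T) = 36 - C
b(n) = 7 - n (b(n) = 7 + n*(-1) = 7 - n)
(O + b(N(-3, 0)))**2 = (-62 + (7 - (36 - 1*(-3))))**2 = (-62 + (7 - (36 + 3)))**2 = (-62 + (7 - 1*39))**2 = (-62 + (7 - 39))**2 = (-62 - 32)**2 = (-94)**2 = 8836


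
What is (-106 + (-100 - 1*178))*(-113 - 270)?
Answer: 147072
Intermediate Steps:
(-106 + (-100 - 1*178))*(-113 - 270) = (-106 + (-100 - 178))*(-383) = (-106 - 278)*(-383) = -384*(-383) = 147072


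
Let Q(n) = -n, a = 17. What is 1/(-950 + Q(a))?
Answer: -1/967 ≈ -0.0010341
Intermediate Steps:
1/(-950 + Q(a)) = 1/(-950 - 1*17) = 1/(-950 - 17) = 1/(-967) = -1/967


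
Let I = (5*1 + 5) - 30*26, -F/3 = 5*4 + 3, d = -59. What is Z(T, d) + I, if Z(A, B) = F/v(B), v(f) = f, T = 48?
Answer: -45361/59 ≈ -768.83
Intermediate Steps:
F = -69 (F = -3*(5*4 + 3) = -3*(20 + 3) = -3*23 = -69)
Z(A, B) = -69/B
I = -770 (I = (5 + 5) - 780 = 10 - 780 = -770)
Z(T, d) + I = -69/(-59) - 770 = -69*(-1/59) - 770 = 69/59 - 770 = -45361/59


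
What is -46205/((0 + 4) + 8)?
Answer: -46205/12 ≈ -3850.4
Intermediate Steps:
-46205/((0 + 4) + 8) = -46205/(4 + 8) = -46205/12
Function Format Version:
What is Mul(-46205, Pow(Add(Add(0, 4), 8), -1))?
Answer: Rational(-46205, 12) ≈ -3850.4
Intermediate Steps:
Mul(-46205, Pow(Add(Add(0, 4), 8), -1)) = Mul(-46205, Pow(Add(4, 8), -1)) = Mul(-46205, Pow(12, -1)) = Mul(-46205, Rational(1, 12)) = Rational(-46205, 12)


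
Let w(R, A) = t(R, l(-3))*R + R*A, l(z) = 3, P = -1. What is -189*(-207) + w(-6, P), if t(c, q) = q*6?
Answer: 39021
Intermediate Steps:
t(c, q) = 6*q
w(R, A) = 18*R + A*R (w(R, A) = (6*3)*R + R*A = 18*R + A*R)
-189*(-207) + w(-6, P) = -189*(-207) - 6*(18 - 1) = 39123 - 6*17 = 39123 - 102 = 39021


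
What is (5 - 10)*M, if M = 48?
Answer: -240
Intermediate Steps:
(5 - 10)*M = (5 - 10)*48 = -5*48 = -240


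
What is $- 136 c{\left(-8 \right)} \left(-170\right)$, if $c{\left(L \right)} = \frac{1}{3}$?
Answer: $\frac{23120}{3} \approx 7706.7$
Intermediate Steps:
$c{\left(L \right)} = \frac{1}{3}$
$- 136 c{\left(-8 \right)} \left(-170\right) = \left(-136\right) \frac{1}{3} \left(-170\right) = \left(- \frac{136}{3}\right) \left(-170\right) = \frac{23120}{3}$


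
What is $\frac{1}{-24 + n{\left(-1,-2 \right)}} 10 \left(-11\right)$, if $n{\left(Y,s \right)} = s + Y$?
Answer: $\frac{110}{27} \approx 4.0741$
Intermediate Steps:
$n{\left(Y,s \right)} = Y + s$
$\frac{1}{-24 + n{\left(-1,-2 \right)}} 10 \left(-11\right) = \frac{1}{-24 - 3} \cdot 10 \left(-11\right) = \frac{1}{-27} \cdot 10 \left(-11\right) = \left(- \frac{1}{27}\right) 10 \left(-11\right) = \left(- \frac{10}{27}\right) \left(-11\right) = \frac{110}{27}$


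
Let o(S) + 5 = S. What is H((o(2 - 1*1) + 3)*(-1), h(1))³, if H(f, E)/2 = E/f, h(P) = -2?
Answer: -64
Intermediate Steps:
o(S) = -5 + S
H(f, E) = 2*E/f (H(f, E) = 2*(E/f) = 2*E/f)
H((o(2 - 1*1) + 3)*(-1), h(1))³ = (2*(-2)/(((-5 + (2 - 1*1)) + 3)*(-1)))³ = (2*(-2)/(((-5 + (2 - 1)) + 3)*(-1)))³ = (2*(-2)/(((-5 + 1) + 3)*(-1)))³ = (2*(-2)/((-4 + 3)*(-1)))³ = (2*(-2)/(-1*(-1)))³ = (2*(-2)/1)³ = (2*(-2)*1)³ = (-4)³ = -64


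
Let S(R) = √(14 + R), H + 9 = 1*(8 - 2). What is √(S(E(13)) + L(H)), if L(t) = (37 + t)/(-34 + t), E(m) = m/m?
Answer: √(-1258 + 1369*√15)/37 ≈ 1.7187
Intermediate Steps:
E(m) = 1
H = -3 (H = -9 + 1*(8 - 2) = -9 + 1*6 = -9 + 6 = -3)
L(t) = (37 + t)/(-34 + t)
√(S(E(13)) + L(H)) = √(√(14 + 1) + (37 - 3)/(-34 - 3)) = √(√15 + 34/(-37)) = √(√15 - 1/37*34) = √(√15 - 34/37) = √(-34/37 + √15)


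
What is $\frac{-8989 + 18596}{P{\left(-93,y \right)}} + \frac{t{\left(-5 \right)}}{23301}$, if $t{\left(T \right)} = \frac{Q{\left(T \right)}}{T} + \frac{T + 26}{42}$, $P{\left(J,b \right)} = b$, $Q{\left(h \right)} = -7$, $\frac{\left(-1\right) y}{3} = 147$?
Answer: $- \frac{248724299}{11417490} \approx -21.784$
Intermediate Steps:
$y = -441$ ($y = \left(-3\right) 147 = -441$)
$t{\left(T \right)} = \frac{13}{21} - \frac{7}{T} + \frac{T}{42}$ ($t{\left(T \right)} = - \frac{7}{T} + \frac{T + 26}{42} = - \frac{7}{T} + \left(26 + T\right) \frac{1}{42} = - \frac{7}{T} + \left(\frac{13}{21} + \frac{T}{42}\right) = \frac{13}{21} - \frac{7}{T} + \frac{T}{42}$)
$\frac{-8989 + 18596}{P{\left(-93,y \right)}} + \frac{t{\left(-5 \right)}}{23301} = \frac{-8989 + 18596}{-441} + \frac{\frac{1}{42} \frac{1}{-5} \left(-294 - 5 \left(26 - 5\right)\right)}{23301} = 9607 \left(- \frac{1}{441}\right) + \frac{1}{42} \left(- \frac{1}{5}\right) \left(-294 - 105\right) \frac{1}{23301} = - \frac{9607}{441} + \frac{1}{42} \left(- \frac{1}{5}\right) \left(-294 - 105\right) \frac{1}{23301} = - \frac{9607}{441} + \frac{1}{42} \left(- \frac{1}{5}\right) \left(-399\right) \frac{1}{23301} = - \frac{9607}{441} + \frac{19}{10} \cdot \frac{1}{23301} = - \frac{9607}{441} + \frac{19}{233010} = - \frac{248724299}{11417490}$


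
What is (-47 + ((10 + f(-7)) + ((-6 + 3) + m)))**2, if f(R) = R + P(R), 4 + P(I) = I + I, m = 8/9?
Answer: 332929/81 ≈ 4110.2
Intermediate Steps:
m = 8/9 (m = 8*(1/9) = 8/9 ≈ 0.88889)
P(I) = -4 + 2*I (P(I) = -4 + (I + I) = -4 + 2*I)
f(R) = -4 + 3*R (f(R) = R + (-4 + 2*R) = -4 + 3*R)
(-47 + ((10 + f(-7)) + ((-6 + 3) + m)))**2 = (-47 + ((10 + (-4 + 3*(-7))) + ((-6 + 3) + 8/9)))**2 = (-47 + ((10 + (-4 - 21)) + (-3 + 8/9)))**2 = (-47 + ((10 - 25) - 19/9))**2 = (-47 + (-15 - 19/9))**2 = (-47 - 154/9)**2 = (-577/9)**2 = 332929/81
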